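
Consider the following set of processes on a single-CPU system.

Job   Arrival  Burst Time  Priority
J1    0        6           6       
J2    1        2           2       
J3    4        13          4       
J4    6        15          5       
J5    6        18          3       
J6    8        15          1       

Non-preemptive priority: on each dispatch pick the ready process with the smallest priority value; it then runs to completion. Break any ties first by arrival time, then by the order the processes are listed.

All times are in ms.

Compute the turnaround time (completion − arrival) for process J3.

50

Schedule: | J1 0-6 | J2 6-8 | J6 8-23 | J5 23-41 | J3 41-54 | J4 54-69 |
Completion: J1=6  J2=8  J3=54  J4=69  J5=41  J6=23
Turnaround(J3) = completion − arrival = 54 − 4 = 50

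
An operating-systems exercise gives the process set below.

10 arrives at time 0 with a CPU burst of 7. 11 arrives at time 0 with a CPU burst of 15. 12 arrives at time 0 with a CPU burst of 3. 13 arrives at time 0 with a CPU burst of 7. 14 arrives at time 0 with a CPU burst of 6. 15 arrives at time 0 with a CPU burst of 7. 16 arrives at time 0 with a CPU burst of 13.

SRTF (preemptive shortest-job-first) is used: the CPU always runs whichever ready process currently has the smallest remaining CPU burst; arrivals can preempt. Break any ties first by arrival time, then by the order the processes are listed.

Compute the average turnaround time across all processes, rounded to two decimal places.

26.00

Schedule: | 12 0-3 | 14 3-9 | 10 9-16 | 13 16-23 | 15 23-30 | 16 30-43 | 11 43-58 |
Completion: 10=16  11=58  12=3  13=23  14=9  15=30  16=43
Turnaround (C−A): 10=16  11=58  12=3  13=23  14=9  15=30  16=43
Turnaround times: 10=16, 11=58, 12=3, 13=23, 14=9, 15=30, 16=43
Average turnaround = (16+58+3+23+9+30+43) / 7 = 182/7 = 26.00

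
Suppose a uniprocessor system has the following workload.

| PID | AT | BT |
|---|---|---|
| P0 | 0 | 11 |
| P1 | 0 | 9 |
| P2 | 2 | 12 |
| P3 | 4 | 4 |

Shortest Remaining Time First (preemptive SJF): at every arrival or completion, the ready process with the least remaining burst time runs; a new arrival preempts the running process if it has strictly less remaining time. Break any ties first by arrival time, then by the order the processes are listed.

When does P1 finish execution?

Gantt: | P1 0-4 | P3 4-8 | P1 8-13 | P0 13-24 | P2 24-36 |
Completion: P0=24  P1=13  P2=36  P3=8

13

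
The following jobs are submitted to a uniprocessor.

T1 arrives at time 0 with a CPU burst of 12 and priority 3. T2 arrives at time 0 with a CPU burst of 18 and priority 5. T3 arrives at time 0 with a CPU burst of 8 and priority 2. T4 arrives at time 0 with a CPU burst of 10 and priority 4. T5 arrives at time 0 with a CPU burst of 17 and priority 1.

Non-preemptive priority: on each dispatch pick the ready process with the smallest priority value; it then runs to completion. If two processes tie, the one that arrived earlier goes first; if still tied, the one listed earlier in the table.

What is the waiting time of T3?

Timeline: | T5 0-17 | T3 17-25 | T1 25-37 | T4 37-47 | T2 47-65 |
Completion: T1=37  T2=65  T3=25  T4=47  T5=17
Turnaround (C−A): T1=37  T2=65  T3=25  T4=47  T5=17
Waiting(T3) = turnaround − burst = 25 − 8 = 17

17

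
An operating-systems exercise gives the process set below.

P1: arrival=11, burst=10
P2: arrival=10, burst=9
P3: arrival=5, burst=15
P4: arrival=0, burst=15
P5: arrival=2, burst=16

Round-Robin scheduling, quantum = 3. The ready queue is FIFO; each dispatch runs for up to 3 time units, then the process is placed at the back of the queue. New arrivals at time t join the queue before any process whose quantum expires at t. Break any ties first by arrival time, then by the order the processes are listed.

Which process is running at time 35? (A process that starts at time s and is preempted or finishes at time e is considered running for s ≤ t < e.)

P2

Timeline: | P4 0-3 | P5 3-6 | P4 6-9 | P3 9-12 | P5 12-15 | P4 15-18 | P2 18-21 | P1 21-24 | P3 24-27 | P5 27-30 | P4 30-33 | P2 33-36 | P1 36-39 | P3 39-42 | P5 42-45 | P4 45-48 | P2 48-51 | P1 51-54 | P3 54-57 | P5 57-60 | P1 60-61 | P3 61-64 | P5 64-65 |
Completion: P1=61  P2=51  P3=64  P4=48  P5=65
Turnaround (C−A): P1=50  P2=41  P3=59  P4=48  P5=63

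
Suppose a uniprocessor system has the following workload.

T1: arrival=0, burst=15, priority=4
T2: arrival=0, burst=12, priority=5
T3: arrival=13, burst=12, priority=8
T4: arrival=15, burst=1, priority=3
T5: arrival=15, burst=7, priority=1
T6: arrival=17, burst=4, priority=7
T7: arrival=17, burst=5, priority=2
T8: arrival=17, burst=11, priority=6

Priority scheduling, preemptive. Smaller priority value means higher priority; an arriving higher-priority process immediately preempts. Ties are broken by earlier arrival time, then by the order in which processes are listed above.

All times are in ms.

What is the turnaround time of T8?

34

Schedule: | T1 0-15 | T5 15-22 | T7 22-27 | T4 27-28 | T2 28-40 | T8 40-51 | T6 51-55 | T3 55-67 |
Completion: T1=15  T2=40  T3=67  T4=28  T5=22  T6=55  T7=27  T8=51
Turnaround(T8) = completion − arrival = 51 − 17 = 34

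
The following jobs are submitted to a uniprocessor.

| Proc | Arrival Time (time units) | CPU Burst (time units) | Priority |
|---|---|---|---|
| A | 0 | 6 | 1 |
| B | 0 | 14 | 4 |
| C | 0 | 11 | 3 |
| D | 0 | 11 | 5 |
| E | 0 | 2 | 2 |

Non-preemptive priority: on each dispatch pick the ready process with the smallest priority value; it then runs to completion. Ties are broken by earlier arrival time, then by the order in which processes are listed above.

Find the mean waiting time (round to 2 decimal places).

Timeline: | A 0-6 | E 6-8 | C 8-19 | B 19-33 | D 33-44 |
Completion: A=6  B=33  C=19  D=44  E=8
Waiting times: A=0, B=19, C=8, D=33, E=6
Average waiting = (0+19+8+33+6) / 5 = 66/5 = 13.20

13.20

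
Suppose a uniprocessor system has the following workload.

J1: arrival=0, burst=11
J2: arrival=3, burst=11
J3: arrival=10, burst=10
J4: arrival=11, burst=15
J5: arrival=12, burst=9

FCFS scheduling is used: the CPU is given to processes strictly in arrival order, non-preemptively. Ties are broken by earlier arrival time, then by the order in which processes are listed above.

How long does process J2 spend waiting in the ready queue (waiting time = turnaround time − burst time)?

Timeline: | J1 0-11 | J2 11-22 | J3 22-32 | J4 32-47 | J5 47-56 |
Completion: J1=11  J2=22  J3=32  J4=47  J5=56
Turnaround (C−A): J1=11  J2=19  J3=22  J4=36  J5=44
Waiting(J2) = turnaround − burst = 19 − 11 = 8

8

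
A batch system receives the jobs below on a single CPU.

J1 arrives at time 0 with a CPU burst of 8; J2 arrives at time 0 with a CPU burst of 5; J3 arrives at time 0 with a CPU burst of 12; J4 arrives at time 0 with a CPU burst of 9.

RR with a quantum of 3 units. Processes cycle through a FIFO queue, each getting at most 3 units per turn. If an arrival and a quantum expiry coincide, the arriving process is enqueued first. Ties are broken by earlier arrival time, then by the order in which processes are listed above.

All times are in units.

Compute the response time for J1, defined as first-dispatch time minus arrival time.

Schedule: | J1 0-3 | J2 3-6 | J3 6-9 | J4 9-12 | J1 12-15 | J2 15-17 | J3 17-20 | J4 20-23 | J1 23-25 | J3 25-28 | J4 28-31 | J3 31-34 |
Completion: J1=25  J2=17  J3=34  J4=31
Response(J1) = first start − arrival = 0 − 0 = 0

0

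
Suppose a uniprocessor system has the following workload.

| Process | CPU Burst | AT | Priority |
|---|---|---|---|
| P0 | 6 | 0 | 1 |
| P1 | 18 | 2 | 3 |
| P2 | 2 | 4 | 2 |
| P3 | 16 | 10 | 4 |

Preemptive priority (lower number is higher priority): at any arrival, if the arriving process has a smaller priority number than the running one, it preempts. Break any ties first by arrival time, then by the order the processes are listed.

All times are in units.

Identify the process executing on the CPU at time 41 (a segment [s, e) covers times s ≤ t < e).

Schedule: | P0 0-6 | P2 6-8 | P1 8-26 | P3 26-42 |
Completion: P0=6  P1=26  P2=8  P3=42
Turnaround (C−A): P0=6  P1=24  P2=4  P3=32

P3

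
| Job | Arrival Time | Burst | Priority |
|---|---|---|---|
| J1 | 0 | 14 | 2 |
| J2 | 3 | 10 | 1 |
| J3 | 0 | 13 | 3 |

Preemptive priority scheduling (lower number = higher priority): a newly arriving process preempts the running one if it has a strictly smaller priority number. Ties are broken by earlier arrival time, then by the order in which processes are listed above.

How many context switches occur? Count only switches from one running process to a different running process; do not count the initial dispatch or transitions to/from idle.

3

Timeline: | J1 0-3 | J2 3-13 | J1 13-24 | J3 24-37 |
Completion: J1=24  J2=13  J3=37
Turnaround (C−A): J1=24  J2=10  J3=37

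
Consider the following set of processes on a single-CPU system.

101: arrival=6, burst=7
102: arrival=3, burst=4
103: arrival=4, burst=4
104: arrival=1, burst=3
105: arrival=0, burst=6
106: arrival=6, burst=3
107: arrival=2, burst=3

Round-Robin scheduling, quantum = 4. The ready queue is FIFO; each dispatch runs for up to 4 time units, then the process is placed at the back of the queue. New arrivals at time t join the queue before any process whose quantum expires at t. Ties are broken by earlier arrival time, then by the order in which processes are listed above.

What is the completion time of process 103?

Timeline: | 105 0-4 | 104 4-7 | 107 7-10 | 102 10-14 | 103 14-18 | 105 18-20 | 101 20-24 | 106 24-27 | 101 27-30 |
Completion: 101=30  102=14  103=18  104=7  105=20  106=27  107=10
Turnaround (C−A): 101=24  102=11  103=14  104=6  105=20  106=21  107=8

18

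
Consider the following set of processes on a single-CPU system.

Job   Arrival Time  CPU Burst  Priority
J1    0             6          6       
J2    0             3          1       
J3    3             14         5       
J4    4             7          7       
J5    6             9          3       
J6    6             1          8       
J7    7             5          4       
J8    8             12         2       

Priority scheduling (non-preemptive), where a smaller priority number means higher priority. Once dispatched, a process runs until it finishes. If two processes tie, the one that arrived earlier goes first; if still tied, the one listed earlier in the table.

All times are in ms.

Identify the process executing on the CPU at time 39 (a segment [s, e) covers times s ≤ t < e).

Timeline: | J2 0-3 | J3 3-17 | J8 17-29 | J5 29-38 | J7 38-43 | J1 43-49 | J4 49-56 | J6 56-57 |
Completion: J1=49  J2=3  J3=17  J4=56  J5=38  J6=57  J7=43  J8=29
Turnaround (C−A): J1=49  J2=3  J3=14  J4=52  J5=32  J6=51  J7=36  J8=21

J7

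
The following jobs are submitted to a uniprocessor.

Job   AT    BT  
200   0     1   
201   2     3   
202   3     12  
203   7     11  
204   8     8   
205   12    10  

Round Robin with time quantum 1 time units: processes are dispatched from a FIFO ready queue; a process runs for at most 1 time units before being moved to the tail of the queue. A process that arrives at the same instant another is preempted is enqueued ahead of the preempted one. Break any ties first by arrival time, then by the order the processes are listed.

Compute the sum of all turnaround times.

145

Schedule: | 200 0-1 | idle 1-2 | 201 2-3 | 202 3-4 | 201 4-5 | 202 5-6 | 201 6-7 | 202 7-8 | 203 8-9 | 204 9-10 | 202 10-11 | 203 11-12 | 204 12-13 | 202 13-14 | 205 14-15 | 203 15-16 | 204 16-17 | 202 17-18 | 205 18-19 | 203 19-20 | 204 20-21 | 202 21-22 | 205 22-23 | 203 23-24 | 204 24-25 | 202 25-26 | 205 26-27 | 203 27-28 | 204 28-29 | 202 29-30 | 205 30-31 | 203 31-32 | 204 32-33 | 202 33-34 | 205 34-35 | 203 35-36 | 204 36-37 | 202 37-38 | 205 38-39 | 203 39-40 | 202 40-41 | 205 41-42 | 203 42-43 | 205 43-44 | 203 44-45 | 205 45-46 |
Completion: 200=1  201=7  202=41  203=45  204=37  205=46
Turnaround (C−A): 200=1  201=5  202=38  203=38  204=29  205=34
Turnaround = completion − arrival: 200=1, 201=5, 202=38, 203=38, 204=29, 205=34
Total turnaround = 1 + 5 + 38 + 38 + 29 + 34 = 145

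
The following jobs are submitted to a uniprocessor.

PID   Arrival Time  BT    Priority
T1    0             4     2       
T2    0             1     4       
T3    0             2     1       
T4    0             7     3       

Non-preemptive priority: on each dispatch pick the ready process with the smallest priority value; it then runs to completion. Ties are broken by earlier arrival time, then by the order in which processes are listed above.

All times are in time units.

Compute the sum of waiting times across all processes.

Gantt: | T3 0-2 | T1 2-6 | T4 6-13 | T2 13-14 |
Completion: T1=6  T2=14  T3=2  T4=13
Waiting = turnaround − burst: T1=2, T2=13, T3=0, T4=6
Total waiting = 2 + 13 + 0 + 6 = 21

21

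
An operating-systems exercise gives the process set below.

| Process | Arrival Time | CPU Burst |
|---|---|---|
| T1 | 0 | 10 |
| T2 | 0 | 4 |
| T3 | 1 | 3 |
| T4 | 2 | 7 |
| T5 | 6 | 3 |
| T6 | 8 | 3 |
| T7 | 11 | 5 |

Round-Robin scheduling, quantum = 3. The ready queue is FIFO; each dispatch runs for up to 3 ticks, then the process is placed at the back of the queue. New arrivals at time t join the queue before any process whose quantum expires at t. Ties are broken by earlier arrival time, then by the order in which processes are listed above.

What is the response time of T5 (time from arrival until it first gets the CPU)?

Schedule: | T1 0-3 | T2 3-6 | T3 6-9 | T4 9-12 | T1 12-15 | T5 15-18 | T2 18-19 | T6 19-22 | T7 22-25 | T4 25-28 | T1 28-31 | T7 31-33 | T4 33-34 | T1 34-35 |
Completion: T1=35  T2=19  T3=9  T4=34  T5=18  T6=22  T7=33
Turnaround (C−A): T1=35  T2=19  T3=8  T4=32  T5=12  T6=14  T7=22
Response(T5) = first start − arrival = 15 − 6 = 9

9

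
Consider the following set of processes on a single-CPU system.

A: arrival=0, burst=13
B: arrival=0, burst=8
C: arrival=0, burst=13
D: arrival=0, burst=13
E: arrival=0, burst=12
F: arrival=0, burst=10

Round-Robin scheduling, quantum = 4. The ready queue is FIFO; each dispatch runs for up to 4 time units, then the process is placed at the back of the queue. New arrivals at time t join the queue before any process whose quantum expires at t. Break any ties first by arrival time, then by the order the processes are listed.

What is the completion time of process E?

Schedule: | A 0-4 | B 4-8 | C 8-12 | D 12-16 | E 16-20 | F 20-24 | A 24-28 | B 28-32 | C 32-36 | D 36-40 | E 40-44 | F 44-48 | A 48-52 | C 52-56 | D 56-60 | E 60-64 | F 64-66 | A 66-67 | C 67-68 | D 68-69 |
Completion: A=67  B=32  C=68  D=69  E=64  F=66
Turnaround (C−A): A=67  B=32  C=68  D=69  E=64  F=66

64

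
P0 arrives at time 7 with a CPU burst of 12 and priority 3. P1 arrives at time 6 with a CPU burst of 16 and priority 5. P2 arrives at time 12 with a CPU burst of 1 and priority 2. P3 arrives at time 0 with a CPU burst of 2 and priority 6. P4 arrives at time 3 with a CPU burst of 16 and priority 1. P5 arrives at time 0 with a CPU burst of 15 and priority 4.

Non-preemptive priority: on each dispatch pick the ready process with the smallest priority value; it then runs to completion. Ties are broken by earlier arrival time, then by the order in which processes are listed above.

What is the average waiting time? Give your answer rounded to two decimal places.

25.67

Gantt: | P5 0-15 | P4 15-31 | P2 31-32 | P0 32-44 | P1 44-60 | P3 60-62 |
Completion: P0=44  P1=60  P2=32  P3=62  P4=31  P5=15
Turnaround (C−A): P0=37  P1=54  P2=20  P3=62  P4=28  P5=15
Waiting times: P0=25, P1=38, P2=19, P3=60, P4=12, P5=0
Average waiting = (25+38+19+60+12+0) / 6 = 154/6 = 25.67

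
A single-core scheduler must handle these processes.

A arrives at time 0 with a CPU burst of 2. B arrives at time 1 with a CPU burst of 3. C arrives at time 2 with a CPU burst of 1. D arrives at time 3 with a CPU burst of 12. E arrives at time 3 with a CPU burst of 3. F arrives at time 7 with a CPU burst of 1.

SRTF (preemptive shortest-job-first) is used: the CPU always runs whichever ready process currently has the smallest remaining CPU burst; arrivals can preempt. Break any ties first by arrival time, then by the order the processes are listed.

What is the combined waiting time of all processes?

Schedule: | A 0-2 | C 2-3 | B 3-6 | E 6-7 | F 7-8 | E 8-10 | D 10-22 |
Completion: A=2  B=6  C=3  D=22  E=10  F=8
Turnaround (C−A): A=2  B=5  C=1  D=19  E=7  F=1
Waiting = turnaround − burst: A=0, B=2, C=0, D=7, E=4, F=0
Total waiting = 0 + 2 + 0 + 7 + 4 + 0 = 13

13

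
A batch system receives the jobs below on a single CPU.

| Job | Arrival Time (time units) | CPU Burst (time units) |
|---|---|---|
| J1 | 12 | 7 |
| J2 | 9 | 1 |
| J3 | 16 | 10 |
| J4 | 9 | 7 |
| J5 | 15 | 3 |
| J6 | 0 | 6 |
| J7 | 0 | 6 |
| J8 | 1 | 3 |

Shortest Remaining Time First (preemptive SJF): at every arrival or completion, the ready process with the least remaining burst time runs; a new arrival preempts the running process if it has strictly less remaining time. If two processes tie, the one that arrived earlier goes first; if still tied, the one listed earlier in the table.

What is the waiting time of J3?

Gantt: | J6 0-1 | J8 1-4 | J6 4-9 | J2 9-10 | J7 10-16 | J5 16-19 | J4 19-26 | J1 26-33 | J3 33-43 |
Completion: J1=33  J2=10  J3=43  J4=26  J5=19  J6=9  J7=16  J8=4
Turnaround (C−A): J1=21  J2=1  J3=27  J4=17  J5=4  J6=9  J7=16  J8=3
Waiting(J3) = turnaround − burst = 27 − 10 = 17

17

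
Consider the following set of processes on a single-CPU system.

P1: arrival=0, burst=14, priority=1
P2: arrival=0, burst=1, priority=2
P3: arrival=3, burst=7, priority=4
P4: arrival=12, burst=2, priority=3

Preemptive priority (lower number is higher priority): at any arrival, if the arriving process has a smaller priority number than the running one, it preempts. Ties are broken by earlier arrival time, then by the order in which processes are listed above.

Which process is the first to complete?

Timeline: | P1 0-14 | P2 14-15 | P4 15-17 | P3 17-24 |
Completion: P1=14  P2=15  P3=24  P4=17
Turnaround (C−A): P1=14  P2=15  P3=21  P4=5
Finish order: P1 → P2 → P4 → P3

P1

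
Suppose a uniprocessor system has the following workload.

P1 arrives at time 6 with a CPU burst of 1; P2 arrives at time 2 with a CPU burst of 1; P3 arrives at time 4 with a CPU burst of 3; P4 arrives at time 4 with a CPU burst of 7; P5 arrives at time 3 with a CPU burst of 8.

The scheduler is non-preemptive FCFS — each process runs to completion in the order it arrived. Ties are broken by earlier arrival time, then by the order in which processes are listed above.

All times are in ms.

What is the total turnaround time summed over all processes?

52

Timeline: | idle 0-2 | P2 2-3 | P5 3-11 | P3 11-14 | P4 14-21 | P1 21-22 |
Completion: P1=22  P2=3  P3=14  P4=21  P5=11
Turnaround (C−A): P1=16  P2=1  P3=10  P4=17  P5=8
Turnaround = completion − arrival: P1=16, P2=1, P3=10, P4=17, P5=8
Total turnaround = 16 + 1 + 10 + 17 + 8 = 52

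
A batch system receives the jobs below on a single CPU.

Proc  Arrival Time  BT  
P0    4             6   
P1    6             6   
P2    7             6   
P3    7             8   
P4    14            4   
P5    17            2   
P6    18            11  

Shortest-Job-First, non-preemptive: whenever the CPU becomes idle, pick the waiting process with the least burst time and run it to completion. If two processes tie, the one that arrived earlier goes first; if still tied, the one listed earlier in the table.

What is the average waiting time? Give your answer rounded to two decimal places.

9.00

Schedule: | idle 0-4 | P0 4-10 | P1 10-16 | P4 16-20 | P5 20-22 | P2 22-28 | P3 28-36 | P6 36-47 |
Completion: P0=10  P1=16  P2=28  P3=36  P4=20  P5=22  P6=47
Turnaround (C−A): P0=6  P1=10  P2=21  P3=29  P4=6  P5=5  P6=29
Waiting times: P0=0, P1=4, P2=15, P3=21, P4=2, P5=3, P6=18
Average waiting = (0+4+15+21+2+3+18) / 7 = 63/7 = 9.00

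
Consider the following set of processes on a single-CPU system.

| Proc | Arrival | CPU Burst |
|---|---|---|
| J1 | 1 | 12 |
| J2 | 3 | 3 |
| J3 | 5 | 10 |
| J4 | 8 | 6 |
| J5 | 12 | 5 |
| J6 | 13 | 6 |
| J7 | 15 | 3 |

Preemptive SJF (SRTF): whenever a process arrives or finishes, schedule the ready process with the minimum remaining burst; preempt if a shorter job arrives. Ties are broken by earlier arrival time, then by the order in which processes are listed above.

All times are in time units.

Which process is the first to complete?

Schedule: | idle 0-1 | J1 1-3 | J2 3-6 | J1 6-8 | J4 8-14 | J5 14-15 | J7 15-18 | J5 18-22 | J6 22-28 | J1 28-36 | J3 36-46 |
Completion: J1=36  J2=6  J3=46  J4=14  J5=22  J6=28  J7=18
Turnaround (C−A): J1=35  J2=3  J3=41  J4=6  J5=10  J6=15  J7=3
Finish order: J2 → J4 → J7 → J5 → J6 → J1 → J3

J2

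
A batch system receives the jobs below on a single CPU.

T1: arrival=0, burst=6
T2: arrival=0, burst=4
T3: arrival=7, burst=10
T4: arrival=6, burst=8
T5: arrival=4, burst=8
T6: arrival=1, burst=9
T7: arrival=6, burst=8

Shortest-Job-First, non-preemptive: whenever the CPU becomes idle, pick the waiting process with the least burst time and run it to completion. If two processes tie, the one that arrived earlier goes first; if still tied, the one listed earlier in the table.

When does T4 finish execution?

Schedule: | T2 0-4 | T1 4-10 | T5 10-18 | T4 18-26 | T7 26-34 | T6 34-43 | T3 43-53 |
Completion: T1=10  T2=4  T3=53  T4=26  T5=18  T6=43  T7=34

26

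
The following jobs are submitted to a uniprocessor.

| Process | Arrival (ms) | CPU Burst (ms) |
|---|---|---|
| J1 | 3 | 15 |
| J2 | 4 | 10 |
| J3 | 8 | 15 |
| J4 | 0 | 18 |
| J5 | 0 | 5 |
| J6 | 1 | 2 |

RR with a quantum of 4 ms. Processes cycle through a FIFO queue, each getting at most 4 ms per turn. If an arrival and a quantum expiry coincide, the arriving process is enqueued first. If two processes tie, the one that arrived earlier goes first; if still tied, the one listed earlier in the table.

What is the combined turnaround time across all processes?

257

Gantt: | J4 0-4 | J5 4-8 | J6 8-10 | J1 10-14 | J2 14-18 | J4 18-22 | J3 22-26 | J5 26-27 | J1 27-31 | J2 31-35 | J4 35-39 | J3 39-43 | J1 43-47 | J2 47-49 | J4 49-53 | J3 53-57 | J1 57-60 | J4 60-62 | J3 62-65 |
Completion: J1=60  J2=49  J3=65  J4=62  J5=27  J6=10
Turnaround (C−A): J1=57  J2=45  J3=57  J4=62  J5=27  J6=9
Turnaround = completion − arrival: J1=57, J2=45, J3=57, J4=62, J5=27, J6=9
Total turnaround = 57 + 45 + 57 + 62 + 27 + 9 = 257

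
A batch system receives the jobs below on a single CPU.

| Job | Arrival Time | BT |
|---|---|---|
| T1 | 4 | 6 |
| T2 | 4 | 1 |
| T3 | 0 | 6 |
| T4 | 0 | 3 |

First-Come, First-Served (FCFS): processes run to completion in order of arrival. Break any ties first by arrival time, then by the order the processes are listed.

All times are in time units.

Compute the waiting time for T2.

Timeline: | T3 0-6 | T4 6-9 | T1 9-15 | T2 15-16 |
Completion: T1=15  T2=16  T3=6  T4=9
Waiting(T2) = turnaround − burst = 12 − 1 = 11

11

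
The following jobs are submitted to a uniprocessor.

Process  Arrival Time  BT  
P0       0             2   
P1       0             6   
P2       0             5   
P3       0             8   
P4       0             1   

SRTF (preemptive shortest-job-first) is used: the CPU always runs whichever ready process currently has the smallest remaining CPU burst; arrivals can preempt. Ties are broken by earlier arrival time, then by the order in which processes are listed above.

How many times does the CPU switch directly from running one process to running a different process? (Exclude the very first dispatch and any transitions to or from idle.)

4

Gantt: | P4 0-1 | P0 1-3 | P2 3-8 | P1 8-14 | P3 14-22 |
Completion: P0=3  P1=14  P2=8  P3=22  P4=1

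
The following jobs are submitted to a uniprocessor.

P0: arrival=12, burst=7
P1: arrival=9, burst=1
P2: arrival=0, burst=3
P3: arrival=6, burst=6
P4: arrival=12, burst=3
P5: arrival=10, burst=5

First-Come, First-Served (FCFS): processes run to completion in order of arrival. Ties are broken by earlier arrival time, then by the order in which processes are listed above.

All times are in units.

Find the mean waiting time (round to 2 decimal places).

4.17

Schedule: | P2 0-3 | idle 3-6 | P3 6-12 | P1 12-13 | P5 13-18 | P0 18-25 | P4 25-28 |
Completion: P0=25  P1=13  P2=3  P3=12  P4=28  P5=18
Waiting times: P0=6, P1=3, P2=0, P3=0, P4=13, P5=3
Average waiting = (6+3+0+0+13+3) / 6 = 25/6 = 4.17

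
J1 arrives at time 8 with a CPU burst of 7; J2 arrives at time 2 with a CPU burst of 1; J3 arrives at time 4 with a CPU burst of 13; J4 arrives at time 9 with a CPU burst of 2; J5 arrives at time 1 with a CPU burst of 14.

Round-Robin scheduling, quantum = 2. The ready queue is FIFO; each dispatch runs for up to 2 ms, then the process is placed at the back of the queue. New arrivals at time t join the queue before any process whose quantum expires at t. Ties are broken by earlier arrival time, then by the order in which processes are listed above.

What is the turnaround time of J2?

2

Timeline: | idle 0-1 | J5 1-3 | J2 3-4 | J5 4-6 | J3 6-8 | J5 8-10 | J1 10-12 | J3 12-14 | J4 14-16 | J5 16-18 | J1 18-20 | J3 20-22 | J5 22-24 | J1 24-26 | J3 26-28 | J5 28-30 | J1 30-31 | J3 31-33 | J5 33-35 | J3 35-38 |
Completion: J1=31  J2=4  J3=38  J4=16  J5=35
Turnaround (C−A): J1=23  J2=2  J3=34  J4=7  J5=34
Turnaround(J2) = completion − arrival = 4 − 2 = 2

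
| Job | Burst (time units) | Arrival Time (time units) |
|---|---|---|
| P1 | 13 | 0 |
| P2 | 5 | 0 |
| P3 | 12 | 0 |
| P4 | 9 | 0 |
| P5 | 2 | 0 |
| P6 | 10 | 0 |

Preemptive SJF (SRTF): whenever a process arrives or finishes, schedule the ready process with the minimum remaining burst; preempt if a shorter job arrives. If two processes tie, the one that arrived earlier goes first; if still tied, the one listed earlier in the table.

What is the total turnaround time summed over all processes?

Gantt: | P5 0-2 | P2 2-7 | P4 7-16 | P6 16-26 | P3 26-38 | P1 38-51 |
Completion: P1=51  P2=7  P3=38  P4=16  P5=2  P6=26
Turnaround = completion − arrival: P1=51, P2=7, P3=38, P4=16, P5=2, P6=26
Total turnaround = 51 + 7 + 38 + 16 + 2 + 26 = 140

140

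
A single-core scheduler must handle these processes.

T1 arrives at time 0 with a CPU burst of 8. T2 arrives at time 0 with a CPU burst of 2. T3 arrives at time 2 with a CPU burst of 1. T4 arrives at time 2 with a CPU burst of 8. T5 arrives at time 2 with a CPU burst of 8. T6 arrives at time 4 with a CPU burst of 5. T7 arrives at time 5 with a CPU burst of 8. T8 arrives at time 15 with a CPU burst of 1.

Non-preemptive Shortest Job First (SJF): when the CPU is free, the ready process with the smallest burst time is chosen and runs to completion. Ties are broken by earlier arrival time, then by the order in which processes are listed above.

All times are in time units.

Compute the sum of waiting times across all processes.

Gantt: | T2 0-2 | T3 2-3 | T1 3-11 | T6 11-16 | T8 16-17 | T4 17-25 | T5 25-33 | T7 33-41 |
Completion: T1=11  T2=2  T3=3  T4=25  T5=33  T6=16  T7=41  T8=17
Turnaround (C−A): T1=11  T2=2  T3=1  T4=23  T5=31  T6=12  T7=36  T8=2
Waiting = turnaround − burst: T1=3, T2=0, T3=0, T4=15, T5=23, T6=7, T7=28, T8=1
Total waiting = 3 + 0 + 0 + 15 + 23 + 7 + 28 + 1 = 77

77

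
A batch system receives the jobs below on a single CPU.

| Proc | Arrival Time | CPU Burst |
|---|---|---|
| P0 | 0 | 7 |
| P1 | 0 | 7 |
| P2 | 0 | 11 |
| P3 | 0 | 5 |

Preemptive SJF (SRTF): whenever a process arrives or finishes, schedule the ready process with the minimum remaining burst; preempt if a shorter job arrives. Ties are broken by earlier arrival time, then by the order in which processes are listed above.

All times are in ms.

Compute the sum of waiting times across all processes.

36

Timeline: | P3 0-5 | P0 5-12 | P1 12-19 | P2 19-30 |
Completion: P0=12  P1=19  P2=30  P3=5
Waiting = turnaround − burst: P0=5, P1=12, P2=19, P3=0
Total waiting = 5 + 12 + 19 + 0 = 36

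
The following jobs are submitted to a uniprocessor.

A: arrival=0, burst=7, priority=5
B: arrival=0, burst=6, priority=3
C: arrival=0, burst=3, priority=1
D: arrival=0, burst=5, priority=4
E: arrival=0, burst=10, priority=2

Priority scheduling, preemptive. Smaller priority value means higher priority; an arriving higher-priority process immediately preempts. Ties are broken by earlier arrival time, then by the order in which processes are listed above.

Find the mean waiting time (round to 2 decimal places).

11.80

Schedule: | C 0-3 | E 3-13 | B 13-19 | D 19-24 | A 24-31 |
Completion: A=31  B=19  C=3  D=24  E=13
Waiting times: A=24, B=13, C=0, D=19, E=3
Average waiting = (24+13+0+19+3) / 5 = 59/5 = 11.80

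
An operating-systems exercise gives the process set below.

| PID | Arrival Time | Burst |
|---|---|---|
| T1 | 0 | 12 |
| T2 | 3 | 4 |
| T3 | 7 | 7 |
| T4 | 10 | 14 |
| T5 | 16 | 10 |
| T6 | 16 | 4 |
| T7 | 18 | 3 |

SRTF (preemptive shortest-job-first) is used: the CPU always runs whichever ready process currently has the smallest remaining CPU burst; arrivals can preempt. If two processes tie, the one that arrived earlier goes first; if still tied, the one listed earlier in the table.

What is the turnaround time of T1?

30

Timeline: | T1 0-3 | T2 3-7 | T3 7-14 | T1 14-16 | T6 16-20 | T7 20-23 | T1 23-30 | T5 30-40 | T4 40-54 |
Completion: T1=30  T2=7  T3=14  T4=54  T5=40  T6=20  T7=23
Turnaround(T1) = completion − arrival = 30 − 0 = 30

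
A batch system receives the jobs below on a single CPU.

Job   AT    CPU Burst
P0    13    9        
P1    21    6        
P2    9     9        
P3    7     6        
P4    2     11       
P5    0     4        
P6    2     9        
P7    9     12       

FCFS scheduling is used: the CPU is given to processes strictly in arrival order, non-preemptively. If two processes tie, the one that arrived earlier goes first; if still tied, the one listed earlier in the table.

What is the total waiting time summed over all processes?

Gantt: | P5 0-4 | P4 4-15 | P6 15-24 | P3 24-30 | P2 30-39 | P7 39-51 | P0 51-60 | P1 60-66 |
Completion: P0=60  P1=66  P2=39  P3=30  P4=15  P5=4  P6=24  P7=51
Turnaround (C−A): P0=47  P1=45  P2=30  P3=23  P4=13  P5=4  P6=22  P7=42
Waiting = turnaround − burst: P0=38, P1=39, P2=21, P3=17, P4=2, P5=0, P6=13, P7=30
Total waiting = 38 + 39 + 21 + 17 + 2 + 0 + 13 + 30 = 160

160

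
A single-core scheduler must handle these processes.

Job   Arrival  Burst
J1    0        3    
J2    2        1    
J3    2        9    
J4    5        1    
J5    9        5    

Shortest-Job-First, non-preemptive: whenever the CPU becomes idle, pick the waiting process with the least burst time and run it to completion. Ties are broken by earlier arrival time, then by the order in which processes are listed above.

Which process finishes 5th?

Schedule: | J1 0-3 | J2 3-4 | J3 4-13 | J4 13-14 | J5 14-19 |
Completion: J1=3  J2=4  J3=13  J4=14  J5=19
Turnaround (C−A): J1=3  J2=2  J3=11  J4=9  J5=10
Finish order: J1 → J2 → J3 → J4 → J5

J5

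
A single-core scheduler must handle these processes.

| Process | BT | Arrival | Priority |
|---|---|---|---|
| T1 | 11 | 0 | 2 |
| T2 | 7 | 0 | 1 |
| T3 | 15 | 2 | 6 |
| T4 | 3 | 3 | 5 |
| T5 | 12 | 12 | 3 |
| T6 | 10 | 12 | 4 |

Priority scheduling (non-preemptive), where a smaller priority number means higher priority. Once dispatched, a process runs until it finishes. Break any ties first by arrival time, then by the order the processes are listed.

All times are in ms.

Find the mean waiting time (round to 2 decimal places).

Schedule: | T2 0-7 | T1 7-18 | T5 18-30 | T6 30-40 | T4 40-43 | T3 43-58 |
Completion: T1=18  T2=7  T3=58  T4=43  T5=30  T6=40
Waiting times: T1=7, T2=0, T3=41, T4=37, T5=6, T6=18
Average waiting = (7+0+41+37+6+18) / 6 = 109/6 = 18.17

18.17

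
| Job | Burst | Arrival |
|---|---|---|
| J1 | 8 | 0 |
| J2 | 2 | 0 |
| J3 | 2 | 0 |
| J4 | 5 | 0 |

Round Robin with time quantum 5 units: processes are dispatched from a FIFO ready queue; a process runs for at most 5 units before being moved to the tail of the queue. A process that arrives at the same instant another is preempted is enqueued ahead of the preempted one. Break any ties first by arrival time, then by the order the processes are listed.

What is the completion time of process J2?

Timeline: | J1 0-5 | J2 5-7 | J3 7-9 | J4 9-14 | J1 14-17 |
Completion: J1=17  J2=7  J3=9  J4=14

7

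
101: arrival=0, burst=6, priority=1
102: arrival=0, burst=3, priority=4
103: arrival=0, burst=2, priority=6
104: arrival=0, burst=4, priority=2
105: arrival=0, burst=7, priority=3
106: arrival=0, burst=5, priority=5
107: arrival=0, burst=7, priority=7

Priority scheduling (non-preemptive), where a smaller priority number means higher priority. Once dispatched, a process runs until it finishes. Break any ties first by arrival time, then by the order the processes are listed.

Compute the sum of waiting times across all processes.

Timeline: | 101 0-6 | 104 6-10 | 105 10-17 | 102 17-20 | 106 20-25 | 103 25-27 | 107 27-34 |
Completion: 101=6  102=20  103=27  104=10  105=17  106=25  107=34
Waiting = turnaround − burst: 101=0, 102=17, 103=25, 104=6, 105=10, 106=20, 107=27
Total waiting = 0 + 17 + 25 + 6 + 10 + 20 + 27 = 105

105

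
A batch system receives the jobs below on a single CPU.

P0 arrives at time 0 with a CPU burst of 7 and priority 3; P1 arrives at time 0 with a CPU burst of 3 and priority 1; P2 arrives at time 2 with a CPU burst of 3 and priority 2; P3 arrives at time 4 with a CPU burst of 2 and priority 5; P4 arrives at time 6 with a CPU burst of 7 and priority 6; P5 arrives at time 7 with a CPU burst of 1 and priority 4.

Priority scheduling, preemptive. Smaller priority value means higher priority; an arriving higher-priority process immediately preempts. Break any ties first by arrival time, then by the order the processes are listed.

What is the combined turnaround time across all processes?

Gantt: | P1 0-3 | P2 3-6 | P0 6-13 | P5 13-14 | P3 14-16 | P4 16-23 |
Completion: P0=13  P1=3  P2=6  P3=16  P4=23  P5=14
Turnaround = completion − arrival: P0=13, P1=3, P2=4, P3=12, P4=17, P5=7
Total turnaround = 13 + 3 + 4 + 12 + 17 + 7 = 56

56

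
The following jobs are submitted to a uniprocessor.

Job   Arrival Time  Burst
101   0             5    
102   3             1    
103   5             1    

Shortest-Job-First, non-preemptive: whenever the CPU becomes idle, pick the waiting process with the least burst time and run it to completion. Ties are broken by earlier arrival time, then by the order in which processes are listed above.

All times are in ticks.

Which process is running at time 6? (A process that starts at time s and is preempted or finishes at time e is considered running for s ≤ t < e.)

103

Schedule: | 101 0-5 | 102 5-6 | 103 6-7 |
Completion: 101=5  102=6  103=7
Turnaround (C−A): 101=5  102=3  103=2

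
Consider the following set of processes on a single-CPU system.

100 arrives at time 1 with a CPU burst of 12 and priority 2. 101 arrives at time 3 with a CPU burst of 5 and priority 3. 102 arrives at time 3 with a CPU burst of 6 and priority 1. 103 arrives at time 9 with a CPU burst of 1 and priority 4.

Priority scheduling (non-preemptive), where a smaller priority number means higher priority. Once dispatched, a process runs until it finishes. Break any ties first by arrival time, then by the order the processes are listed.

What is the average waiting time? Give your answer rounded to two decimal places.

10.25

Timeline: | idle 0-1 | 100 1-13 | 102 13-19 | 101 19-24 | 103 24-25 |
Completion: 100=13  101=24  102=19  103=25
Waiting times: 100=0, 101=16, 102=10, 103=15
Average waiting = (0+16+10+15) / 4 = 41/4 = 10.25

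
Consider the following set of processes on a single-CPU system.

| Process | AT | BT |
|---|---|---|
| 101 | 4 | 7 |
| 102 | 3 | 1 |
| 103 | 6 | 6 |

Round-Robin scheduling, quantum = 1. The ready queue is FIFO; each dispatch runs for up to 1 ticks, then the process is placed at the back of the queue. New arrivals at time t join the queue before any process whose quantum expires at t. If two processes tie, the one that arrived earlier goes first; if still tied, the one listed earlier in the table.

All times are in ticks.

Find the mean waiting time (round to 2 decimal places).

3.33

Gantt: | idle 0-3 | 102 3-4 | 101 4-6 | 103 6-7 | 101 7-8 | 103 8-9 | 101 9-10 | 103 10-11 | 101 11-12 | 103 12-13 | 101 13-14 | 103 14-15 | 101 15-16 | 103 16-17 |
Completion: 101=16  102=4  103=17
Turnaround (C−A): 101=12  102=1  103=11
Waiting times: 101=5, 102=0, 103=5
Average waiting = (5+0+5) / 3 = 10/3 = 3.33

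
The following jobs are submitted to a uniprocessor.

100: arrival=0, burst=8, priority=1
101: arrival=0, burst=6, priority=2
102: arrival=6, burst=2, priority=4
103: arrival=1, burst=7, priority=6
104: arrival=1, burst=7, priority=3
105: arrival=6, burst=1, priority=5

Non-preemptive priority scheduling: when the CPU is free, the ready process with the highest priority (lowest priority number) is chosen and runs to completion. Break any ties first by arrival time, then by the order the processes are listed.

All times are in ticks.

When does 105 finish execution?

Schedule: | 100 0-8 | 101 8-14 | 104 14-21 | 102 21-23 | 105 23-24 | 103 24-31 |
Completion: 100=8  101=14  102=23  103=31  104=21  105=24

24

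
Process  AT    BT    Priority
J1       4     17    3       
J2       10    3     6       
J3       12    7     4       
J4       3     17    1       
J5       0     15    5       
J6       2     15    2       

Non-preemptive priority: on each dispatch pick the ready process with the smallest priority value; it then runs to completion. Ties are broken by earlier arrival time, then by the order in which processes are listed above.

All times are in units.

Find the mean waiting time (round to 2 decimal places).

33.00

Schedule: | J5 0-15 | J4 15-32 | J6 32-47 | J1 47-64 | J3 64-71 | J2 71-74 |
Completion: J1=64  J2=74  J3=71  J4=32  J5=15  J6=47
Turnaround (C−A): J1=60  J2=64  J3=59  J4=29  J5=15  J6=45
Waiting times: J1=43, J2=61, J3=52, J4=12, J5=0, J6=30
Average waiting = (43+61+52+12+0+30) / 6 = 198/6 = 33.00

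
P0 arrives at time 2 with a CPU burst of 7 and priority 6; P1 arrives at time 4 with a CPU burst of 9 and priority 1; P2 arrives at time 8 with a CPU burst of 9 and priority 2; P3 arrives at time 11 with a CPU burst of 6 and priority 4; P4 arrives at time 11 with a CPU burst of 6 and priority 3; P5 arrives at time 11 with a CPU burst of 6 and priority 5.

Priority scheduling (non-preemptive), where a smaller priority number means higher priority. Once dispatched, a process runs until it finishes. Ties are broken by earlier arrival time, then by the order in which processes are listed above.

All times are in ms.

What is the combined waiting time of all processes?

Timeline: | idle 0-2 | P0 2-9 | P1 9-18 | P2 18-27 | P4 27-33 | P3 33-39 | P5 39-45 |
Completion: P0=9  P1=18  P2=27  P3=39  P4=33  P5=45
Turnaround (C−A): P0=7  P1=14  P2=19  P3=28  P4=22  P5=34
Waiting = turnaround − burst: P0=0, P1=5, P2=10, P3=22, P4=16, P5=28
Total waiting = 0 + 5 + 10 + 22 + 16 + 28 = 81

81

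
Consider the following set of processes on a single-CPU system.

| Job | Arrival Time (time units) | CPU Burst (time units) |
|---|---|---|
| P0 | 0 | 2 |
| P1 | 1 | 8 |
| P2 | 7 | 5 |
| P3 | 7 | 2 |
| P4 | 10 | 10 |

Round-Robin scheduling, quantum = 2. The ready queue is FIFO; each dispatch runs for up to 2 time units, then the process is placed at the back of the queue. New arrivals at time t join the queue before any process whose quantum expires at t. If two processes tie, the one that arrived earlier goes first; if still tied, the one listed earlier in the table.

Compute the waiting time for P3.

3

Schedule: | P0 0-2 | P1 2-8 | P2 8-10 | P3 10-12 | P1 12-14 | P4 14-16 | P2 16-18 | P4 18-20 | P2 20-21 | P4 21-27 |
Completion: P0=2  P1=14  P2=21  P3=12  P4=27
Turnaround (C−A): P0=2  P1=13  P2=14  P3=5  P4=17
Waiting(P3) = turnaround − burst = 5 − 2 = 3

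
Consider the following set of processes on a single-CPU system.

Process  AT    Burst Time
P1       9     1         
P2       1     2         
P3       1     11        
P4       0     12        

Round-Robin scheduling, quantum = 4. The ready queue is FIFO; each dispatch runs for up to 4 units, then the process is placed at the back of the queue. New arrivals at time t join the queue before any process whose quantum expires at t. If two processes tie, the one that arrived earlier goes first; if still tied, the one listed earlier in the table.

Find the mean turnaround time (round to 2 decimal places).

Schedule: | P4 0-4 | P2 4-6 | P3 6-10 | P4 10-14 | P1 14-15 | P3 15-19 | P4 19-23 | P3 23-26 |
Completion: P1=15  P2=6  P3=26  P4=23
Turnaround times: P1=6, P2=5, P3=25, P4=23
Average turnaround = (6+5+25+23) / 4 = 59/4 = 14.75

14.75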